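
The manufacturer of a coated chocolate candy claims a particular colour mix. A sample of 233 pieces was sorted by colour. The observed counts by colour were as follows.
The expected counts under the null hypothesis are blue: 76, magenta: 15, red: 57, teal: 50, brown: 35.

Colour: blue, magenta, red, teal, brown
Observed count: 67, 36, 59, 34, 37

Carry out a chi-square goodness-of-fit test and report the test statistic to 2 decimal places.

35.77

cat          O        E   (O−E)²/E
blue        67       76      1.066
magenta     36       15     29.400
red         59       57      0.070
teal        34       50      5.120
brown       37       35      0.114
Sum = 35.77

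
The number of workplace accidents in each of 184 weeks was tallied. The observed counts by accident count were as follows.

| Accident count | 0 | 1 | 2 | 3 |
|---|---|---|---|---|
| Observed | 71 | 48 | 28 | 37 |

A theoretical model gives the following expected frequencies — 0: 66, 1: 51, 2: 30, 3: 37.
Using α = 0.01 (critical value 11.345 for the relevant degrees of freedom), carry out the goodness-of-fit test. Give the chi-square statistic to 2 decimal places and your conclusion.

0.69; do not reject

cat         O        E   (O−E)²/E
0          71       66      0.379
1          48       51      0.176
2          28       30      0.133
3          37       37      0.000
Sum = 0.69
df = 3. Since 0.69 < 11.345, we do not reject H₀.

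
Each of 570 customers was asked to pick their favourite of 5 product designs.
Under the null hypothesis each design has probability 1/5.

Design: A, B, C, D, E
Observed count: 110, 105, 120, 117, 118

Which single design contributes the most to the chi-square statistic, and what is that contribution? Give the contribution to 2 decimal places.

B, 0.71

Under H₀ each category has probability 1/5, so each expected count is 570/5 = 114.
χ² = (110−114)²/114 + (105−114)²/114 + (120−114)²/114 + (117−114)²/114 + (118−114)²/114
   = 0.140 + 0.711 + 0.316 + 0.079 + 0.140
The largest term is for B: 0.71.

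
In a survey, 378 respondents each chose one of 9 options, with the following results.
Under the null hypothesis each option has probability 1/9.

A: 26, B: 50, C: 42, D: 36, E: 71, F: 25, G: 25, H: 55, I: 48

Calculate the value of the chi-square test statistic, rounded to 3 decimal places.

47.143

Under H₀ each category has probability 1/9, so each expected count is 378/9 = 42.
A: (26 − 42)²/42 = 256/42 = 6.0952
B: (50 − 42)²/42 = 64/42 = 1.5238
C: (42 − 42)²/42 = 0/42 = 0.0000
D: (36 − 42)²/42 = 36/42 = 0.8571
E: (71 − 42)²/42 = 841/42 = 20.0238
F: (25 − 42)²/42 = 289/42 = 6.8810
G: (25 − 42)²/42 = 289/42 = 6.8810
H: (55 − 42)²/42 = 169/42 = 4.0238
I: (48 − 42)²/42 = 36/42 = 0.8571
Sum = 47.143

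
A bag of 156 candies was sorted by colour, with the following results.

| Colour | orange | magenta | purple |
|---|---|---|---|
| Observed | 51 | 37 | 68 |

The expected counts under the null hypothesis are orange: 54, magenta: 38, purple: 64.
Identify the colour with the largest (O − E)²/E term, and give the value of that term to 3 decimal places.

cat          O        E   (O−E)²/E
orange      51       54     0.1667
magenta     37       38     0.0263
purple      68       64     0.2500
The largest term is for purple: 0.250.

purple, 0.250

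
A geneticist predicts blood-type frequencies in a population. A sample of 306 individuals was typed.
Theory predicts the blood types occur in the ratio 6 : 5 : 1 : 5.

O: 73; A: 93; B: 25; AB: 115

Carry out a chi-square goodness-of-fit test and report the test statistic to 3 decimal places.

Ratio total = 17. Expected counts: 306×6/17 = 108, 306×5/17 = 90, 306×1/17 = 18, 306×5/17 = 90.
cat         O        E   (O−E)²/E
O          73      108    11.3426
A          93       90     0.1000
B          25       18     2.7222
AB        115       90     6.9444
Sum = 21.109

21.109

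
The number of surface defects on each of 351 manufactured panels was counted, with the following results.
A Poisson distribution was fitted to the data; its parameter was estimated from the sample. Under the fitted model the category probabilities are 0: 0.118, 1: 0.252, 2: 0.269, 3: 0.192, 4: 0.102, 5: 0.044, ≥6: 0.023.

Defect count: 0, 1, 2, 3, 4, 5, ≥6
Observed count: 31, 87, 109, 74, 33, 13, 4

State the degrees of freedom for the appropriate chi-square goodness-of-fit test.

There are k = 7 categories and 1 parameter estimated from the data, so df = 7 − 1 − 1 = 5.

5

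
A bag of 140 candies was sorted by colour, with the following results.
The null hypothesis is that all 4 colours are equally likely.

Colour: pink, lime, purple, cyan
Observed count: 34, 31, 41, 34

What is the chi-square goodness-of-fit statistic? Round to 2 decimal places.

Expected count for each of the 4 categories: 140/4 = 35.
pink: (34 − 35)²/35 = 1/35 = 0.029
lime: (31 − 35)²/35 = 16/35 = 0.457
purple: (41 − 35)²/35 = 36/35 = 1.029
cyan: (34 − 35)²/35 = 1/35 = 0.029
Sum = 1.54

1.54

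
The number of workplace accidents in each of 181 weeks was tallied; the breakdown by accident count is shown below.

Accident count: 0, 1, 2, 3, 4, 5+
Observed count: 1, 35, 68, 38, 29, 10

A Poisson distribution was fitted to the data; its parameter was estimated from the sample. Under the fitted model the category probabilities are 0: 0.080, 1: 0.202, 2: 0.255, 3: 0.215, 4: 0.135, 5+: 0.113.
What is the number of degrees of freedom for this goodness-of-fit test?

There are k = 6 categories and 1 parameter estimated from the data, so df = 6 − 1 − 1 = 4.

4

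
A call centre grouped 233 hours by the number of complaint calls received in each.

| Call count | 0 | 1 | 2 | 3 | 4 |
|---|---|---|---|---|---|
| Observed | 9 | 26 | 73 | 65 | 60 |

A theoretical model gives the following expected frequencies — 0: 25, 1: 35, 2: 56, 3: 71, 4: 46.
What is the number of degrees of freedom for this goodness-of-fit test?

There are k = 5 categories and no parameters were estimated from the data, so df = 5 − 1 = 4.

4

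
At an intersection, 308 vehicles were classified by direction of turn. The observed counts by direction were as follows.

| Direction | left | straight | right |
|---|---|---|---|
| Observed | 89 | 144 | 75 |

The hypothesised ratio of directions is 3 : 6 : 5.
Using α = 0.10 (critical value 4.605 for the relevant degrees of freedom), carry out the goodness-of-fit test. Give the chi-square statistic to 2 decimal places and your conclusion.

20.24; reject

Ratio total = 14. Expected counts: 308×3/14 = 66, 308×6/14 = 132, 308×5/14 = 110.
cat           O        E   (O−E)²/E
left         89       66      8.015
straight    144      132      1.091
right        75      110     11.136
Sum = 20.24
df = 2. Since 20.24 > 4.605, we reject H₀.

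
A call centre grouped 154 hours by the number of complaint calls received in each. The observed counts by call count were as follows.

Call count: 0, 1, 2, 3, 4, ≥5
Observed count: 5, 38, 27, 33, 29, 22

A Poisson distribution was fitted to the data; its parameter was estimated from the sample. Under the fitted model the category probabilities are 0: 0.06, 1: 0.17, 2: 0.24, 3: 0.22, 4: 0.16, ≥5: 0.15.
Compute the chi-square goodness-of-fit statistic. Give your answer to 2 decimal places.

10.81

Expected counts E_i = n·p_i: 154×0.06 = 9.24, 154×0.17 = 26.18, 154×0.24 = 36.96, 154×0.22 = 33.88, 154×0.16 = 24.64, 154×0.15 = 23.1.
cat         O        E   (O−E)²/E
0           5     9.24      1.946
1          38    26.18      5.337
2          27    36.96      2.684
3          33    33.88      0.023
4          29    24.64      0.771
≥5         22     23.1      0.052
Sum = 10.81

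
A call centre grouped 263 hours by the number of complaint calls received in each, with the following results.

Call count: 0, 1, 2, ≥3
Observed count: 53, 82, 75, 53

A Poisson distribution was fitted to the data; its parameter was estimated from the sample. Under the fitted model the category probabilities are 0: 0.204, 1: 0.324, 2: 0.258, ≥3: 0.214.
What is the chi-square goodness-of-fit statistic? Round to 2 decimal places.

1.07

Expected counts E_i = n·p_i: 263×0.204 = 53.652, 263×0.324 = 85.212, 263×0.258 = 67.854, 263×0.214 = 56.282.
0: (53 − 53.652)²/53.652 = 0.425104/53.652 = 0.008
1: (82 − 85.212)²/85.212 = 10.316944/85.212 = 0.121
2: (75 − 67.854)²/67.854 = 51.065316/67.854 = 0.753
≥3: (53 − 56.282)²/56.282 = 10.771524/56.282 = 0.191
Sum = 1.07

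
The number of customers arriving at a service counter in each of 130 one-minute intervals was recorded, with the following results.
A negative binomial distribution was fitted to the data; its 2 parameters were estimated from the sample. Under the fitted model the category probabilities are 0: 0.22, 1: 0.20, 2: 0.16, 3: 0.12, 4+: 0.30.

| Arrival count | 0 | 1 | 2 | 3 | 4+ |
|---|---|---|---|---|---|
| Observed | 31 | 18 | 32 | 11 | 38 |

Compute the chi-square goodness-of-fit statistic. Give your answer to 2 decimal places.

Expected counts E_i = n·p_i: 130×0.22 = 28.6, 130×0.20 = 26, 130×0.16 = 20.8, 130×0.12 = 15.6, 130×0.30 = 39.
0: (31 − 28.6)²/28.6 = 5.76/28.6 = 0.201
1: (18 − 26)²/26 = 64/26 = 2.462
2: (32 − 20.8)²/20.8 = 125.44/20.8 = 6.031
3: (11 − 15.6)²/15.6 = 21.16/15.6 = 1.356
4+: (38 − 39)²/39 = 1/39 = 0.026
Sum = 10.08

10.08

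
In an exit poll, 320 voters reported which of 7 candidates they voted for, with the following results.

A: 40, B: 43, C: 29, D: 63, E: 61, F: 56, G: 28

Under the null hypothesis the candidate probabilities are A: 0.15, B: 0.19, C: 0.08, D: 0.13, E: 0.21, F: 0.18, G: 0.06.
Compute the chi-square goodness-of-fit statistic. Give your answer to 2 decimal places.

Expected counts E_i = n·p_i: 320×0.15 = 48, 320×0.19 = 60.8, 320×0.08 = 25.6, 320×0.13 = 41.6, 320×0.21 = 67.2, 320×0.18 = 57.6, 320×0.06 = 19.2.
χ² = (40−48)²/48 + (43−60.8)²/60.8 + (29−25.6)²/25.6 + (63−41.6)²/41.6 + (61−67.2)²/67.2 + (56−57.6)²/57.6 + (28−19.2)²/19.2
   = 1.333 + 5.211 + 0.452 + 11.009 + 0.572 + 0.044 + 4.033
Sum = 22.65

22.65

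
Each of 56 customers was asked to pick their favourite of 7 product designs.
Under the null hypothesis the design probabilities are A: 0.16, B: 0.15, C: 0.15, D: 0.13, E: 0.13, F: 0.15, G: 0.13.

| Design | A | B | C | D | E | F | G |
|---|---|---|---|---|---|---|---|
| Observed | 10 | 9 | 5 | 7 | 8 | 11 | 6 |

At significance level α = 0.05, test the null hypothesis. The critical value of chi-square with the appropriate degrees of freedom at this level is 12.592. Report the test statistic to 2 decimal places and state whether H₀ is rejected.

2.65; do not reject

Expected counts E_i = n·p_i: 56×0.16 = 8.96, 56×0.15 = 8.4, 56×0.15 = 8.4, 56×0.13 = 7.28, 56×0.13 = 7.28, 56×0.15 = 8.4, 56×0.13 = 7.28.
cat         O        E   (O−E)²/E
A          10     8.96      0.121
B           9      8.4      0.043
C           5      8.4      1.376
D           7     7.28      0.011
E           8     7.28      0.071
F          11      8.4      0.805
G           6     7.28      0.225
Sum = 2.65
df = 6. Since 2.65 < 12.592, we do not reject H₀.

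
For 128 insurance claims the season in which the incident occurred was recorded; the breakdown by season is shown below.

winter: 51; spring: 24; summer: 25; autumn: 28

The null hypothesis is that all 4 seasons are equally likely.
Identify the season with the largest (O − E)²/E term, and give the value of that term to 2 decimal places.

Under H₀ each category has probability 1/4, so each expected count is 128/4 = 32.
cat         O        E   (O−E)²/E
winter     51       32     11.281
spring     24       32      2.000
summer     25       32      1.531
autumn     28       32      0.500
The largest term is for winter: 11.28.

winter, 11.28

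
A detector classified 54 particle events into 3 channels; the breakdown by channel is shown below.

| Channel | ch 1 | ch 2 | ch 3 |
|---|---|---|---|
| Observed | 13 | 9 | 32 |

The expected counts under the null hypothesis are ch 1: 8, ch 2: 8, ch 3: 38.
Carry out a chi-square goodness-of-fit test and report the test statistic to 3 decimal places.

ch 1: (13 − 8)²/8 = 25/8 = 3.1250
ch 2: (9 − 8)²/8 = 1/8 = 0.1250
ch 3: (32 − 38)²/38 = 36/38 = 0.9474
Sum = 4.197

4.197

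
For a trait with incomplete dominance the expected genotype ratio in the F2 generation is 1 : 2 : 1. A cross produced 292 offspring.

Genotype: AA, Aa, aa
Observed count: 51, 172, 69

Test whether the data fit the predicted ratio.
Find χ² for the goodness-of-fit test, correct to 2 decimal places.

11.48

Ratio total = 4. Expected counts: 292×1/4 = 73, 292×2/4 = 146, 292×1/4 = 73.
χ² = (51−73)²/73 + (172−146)²/146 + (69−73)²/73
   = 6.630 + 4.630 + 0.219
Sum = 11.48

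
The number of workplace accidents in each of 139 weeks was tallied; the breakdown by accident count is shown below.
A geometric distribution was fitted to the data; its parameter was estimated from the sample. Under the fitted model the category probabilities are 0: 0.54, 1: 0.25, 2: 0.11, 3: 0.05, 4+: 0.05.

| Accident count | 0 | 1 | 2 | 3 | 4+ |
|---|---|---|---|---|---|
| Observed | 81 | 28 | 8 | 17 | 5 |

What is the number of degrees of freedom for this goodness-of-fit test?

There are k = 5 categories and 1 parameter estimated from the data, so df = 5 − 1 − 1 = 3.

3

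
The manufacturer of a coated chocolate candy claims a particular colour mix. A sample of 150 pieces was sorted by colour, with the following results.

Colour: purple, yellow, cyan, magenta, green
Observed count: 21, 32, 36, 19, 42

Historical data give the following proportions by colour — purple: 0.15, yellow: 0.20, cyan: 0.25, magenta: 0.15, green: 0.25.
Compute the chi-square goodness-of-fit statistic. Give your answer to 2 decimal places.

1.38

Expected counts E_i = n·p_i: 150×0.15 = 22.5, 150×0.20 = 30, 150×0.25 = 37.5, 150×0.15 = 22.5, 150×0.25 = 37.5.
χ² = (21−22.5)²/22.5 + (32−30)²/30 + (36−37.5)²/37.5 + (19−22.5)²/22.5 + (42−37.5)²/37.5
   = 0.100 + 0.133 + 0.060 + 0.544 + 0.540
Sum = 1.38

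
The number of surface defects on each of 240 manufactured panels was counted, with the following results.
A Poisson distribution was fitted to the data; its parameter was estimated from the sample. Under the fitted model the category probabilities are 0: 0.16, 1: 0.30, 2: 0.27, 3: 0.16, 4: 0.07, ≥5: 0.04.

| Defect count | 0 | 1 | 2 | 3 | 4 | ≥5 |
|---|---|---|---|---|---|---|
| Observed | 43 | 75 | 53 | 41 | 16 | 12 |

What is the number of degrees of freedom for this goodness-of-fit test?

There are k = 6 categories and 1 parameter estimated from the data, so df = 6 − 1 − 1 = 4.

4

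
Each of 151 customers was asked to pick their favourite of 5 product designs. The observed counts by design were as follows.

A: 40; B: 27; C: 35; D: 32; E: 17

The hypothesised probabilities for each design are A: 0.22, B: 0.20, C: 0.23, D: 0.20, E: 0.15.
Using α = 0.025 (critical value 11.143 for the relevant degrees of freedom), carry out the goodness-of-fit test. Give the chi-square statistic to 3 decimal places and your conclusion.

3.242; do not reject

Expected counts E_i = n·p_i: 151×0.22 = 33.22, 151×0.20 = 30.2, 151×0.23 = 34.73, 151×0.20 = 30.2, 151×0.15 = 22.65.
χ² = (40−33.22)²/33.22 + (27−30.2)²/30.2 + (35−34.73)²/34.73 + (32−30.2)²/30.2 + (17−22.65)²/22.65
   = 1.3838 + 0.3391 + 0.0021 + 0.1073 + 1.4094
Sum = 3.242
df = 4. Since 3.242 < 11.143, we do not reject H₀.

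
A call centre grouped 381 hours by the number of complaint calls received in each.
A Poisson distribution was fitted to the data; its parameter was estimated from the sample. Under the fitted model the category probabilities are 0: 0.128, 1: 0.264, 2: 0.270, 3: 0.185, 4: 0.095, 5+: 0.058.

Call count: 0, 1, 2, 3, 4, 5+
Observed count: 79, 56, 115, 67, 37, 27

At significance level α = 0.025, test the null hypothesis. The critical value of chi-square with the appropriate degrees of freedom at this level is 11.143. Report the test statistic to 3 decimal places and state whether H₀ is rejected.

41.211; reject

Expected counts E_i = n·p_i: 381×0.128 = 48.768, 381×0.264 = 100.584, 381×0.270 = 102.87, 381×0.185 = 70.485, 381×0.095 = 36.195, 381×0.058 = 22.098.
cat         O        E   (O−E)²/E
0          79   48.768    18.7413
1          56  100.584    19.7619
2         115   102.87     1.4303
3          67   70.485     0.1723
4          37   36.195     0.0179
5+         27   22.098     1.0874
Sum = 41.211
df = 4. Since 41.211 > 11.143, we reject H₀.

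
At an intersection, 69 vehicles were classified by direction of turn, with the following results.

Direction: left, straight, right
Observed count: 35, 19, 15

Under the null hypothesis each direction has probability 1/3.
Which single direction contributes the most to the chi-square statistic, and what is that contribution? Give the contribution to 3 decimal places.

Expected count for each of the 3 categories: 69/3 = 23.
χ² = (35−23)²/23 + (19−23)²/23 + (15−23)²/23
   = 6.2609 + 0.6957 + 2.7826
The largest term is for left: 6.261.

left, 6.261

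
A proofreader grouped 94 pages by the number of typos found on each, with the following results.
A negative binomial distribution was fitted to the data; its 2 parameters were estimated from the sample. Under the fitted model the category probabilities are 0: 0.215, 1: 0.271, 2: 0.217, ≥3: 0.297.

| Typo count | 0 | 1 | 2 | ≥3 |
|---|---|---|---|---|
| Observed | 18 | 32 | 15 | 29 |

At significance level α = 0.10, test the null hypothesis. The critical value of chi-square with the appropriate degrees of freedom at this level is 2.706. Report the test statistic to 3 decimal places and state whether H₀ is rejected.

Expected counts E_i = n·p_i: 94×0.215 = 20.21, 94×0.271 = 25.474, 94×0.217 = 20.398, 94×0.297 = 27.918.
cat         O        E   (O−E)²/E
0          18    20.21     0.2417
1          32   25.474     1.6718
2          15   20.398     1.4285
≥3         29   27.918     0.0419
Sum = 3.384
df = 1. Since 3.384 > 2.706, we reject H₀.

3.384; reject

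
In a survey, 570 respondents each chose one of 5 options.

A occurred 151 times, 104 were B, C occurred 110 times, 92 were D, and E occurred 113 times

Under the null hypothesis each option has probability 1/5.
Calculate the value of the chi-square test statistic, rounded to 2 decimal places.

17.28

Under H₀ each category has probability 1/5, so each expected count is 570/5 = 114.
A: (151 − 114)²/114 = 1369/114 = 12.009
B: (104 − 114)²/114 = 100/114 = 0.877
C: (110 − 114)²/114 = 16/114 = 0.140
D: (92 − 114)²/114 = 484/114 = 4.246
E: (113 − 114)²/114 = 1/114 = 0.009
Sum = 17.28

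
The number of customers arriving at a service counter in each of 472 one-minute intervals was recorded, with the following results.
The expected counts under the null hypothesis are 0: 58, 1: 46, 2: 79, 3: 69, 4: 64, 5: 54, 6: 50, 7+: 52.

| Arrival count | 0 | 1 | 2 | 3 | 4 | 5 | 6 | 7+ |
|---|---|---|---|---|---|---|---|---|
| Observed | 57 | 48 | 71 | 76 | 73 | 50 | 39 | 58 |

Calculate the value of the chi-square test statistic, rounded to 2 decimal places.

6.30

0: (57 − 58)²/58 = 1/58 = 0.017
1: (48 − 46)²/46 = 4/46 = 0.087
2: (71 − 79)²/79 = 64/79 = 0.810
3: (76 − 69)²/69 = 49/69 = 0.710
4: (73 − 64)²/64 = 81/64 = 1.266
5: (50 − 54)²/54 = 16/54 = 0.296
6: (39 − 50)²/50 = 121/50 = 2.420
7+: (58 − 52)²/52 = 36/52 = 0.692
Sum = 6.30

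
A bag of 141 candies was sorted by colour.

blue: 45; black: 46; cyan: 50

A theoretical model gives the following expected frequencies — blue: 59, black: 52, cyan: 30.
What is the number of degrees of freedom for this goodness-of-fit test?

2

There are k = 3 categories and no parameters were estimated from the data, so df = 3 − 1 = 2.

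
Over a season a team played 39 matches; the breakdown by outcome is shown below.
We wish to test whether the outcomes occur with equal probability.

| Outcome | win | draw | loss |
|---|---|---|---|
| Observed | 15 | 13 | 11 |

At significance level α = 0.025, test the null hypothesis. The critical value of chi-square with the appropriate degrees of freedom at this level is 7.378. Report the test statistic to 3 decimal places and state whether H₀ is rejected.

Expected count for each of the 3 categories: 39/3 = 13.
win: (15 − 13)²/13 = 4/13 = 0.3077
draw: (13 − 13)²/13 = 0/13 = 0.0000
loss: (11 − 13)²/13 = 4/13 = 0.3077
Sum = 0.615
df = 2. Since 0.615 < 7.378, we do not reject H₀.

0.615; do not reject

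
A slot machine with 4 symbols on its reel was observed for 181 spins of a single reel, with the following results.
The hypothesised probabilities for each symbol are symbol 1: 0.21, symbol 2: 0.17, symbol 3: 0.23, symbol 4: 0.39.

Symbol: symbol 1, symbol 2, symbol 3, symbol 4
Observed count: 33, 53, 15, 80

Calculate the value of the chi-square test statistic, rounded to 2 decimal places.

35.01

Expected counts E_i = n·p_i: 181×0.21 = 38.01, 181×0.17 = 30.77, 181×0.23 = 41.63, 181×0.39 = 70.59.
cat           O        E   (O−E)²/E
symbol 1     33    38.01      0.660
symbol 2     53    30.77     16.060
symbol 3     15    41.63     17.035
symbol 4     80    70.59      1.254
Sum = 35.01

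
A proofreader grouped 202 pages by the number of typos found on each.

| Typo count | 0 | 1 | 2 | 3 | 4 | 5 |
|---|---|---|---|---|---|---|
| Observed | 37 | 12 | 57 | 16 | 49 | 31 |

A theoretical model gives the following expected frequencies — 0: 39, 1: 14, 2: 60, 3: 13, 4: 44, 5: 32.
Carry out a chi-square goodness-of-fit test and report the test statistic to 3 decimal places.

χ² = (37−39)²/39 + (12−14)²/14 + (57−60)²/60 + (16−13)²/13 + (49−44)²/44 + (31−32)²/32
   = 0.1026 + 0.2857 + 0.1500 + 0.6923 + 0.5682 + 0.0313
Sum = 1.830

1.830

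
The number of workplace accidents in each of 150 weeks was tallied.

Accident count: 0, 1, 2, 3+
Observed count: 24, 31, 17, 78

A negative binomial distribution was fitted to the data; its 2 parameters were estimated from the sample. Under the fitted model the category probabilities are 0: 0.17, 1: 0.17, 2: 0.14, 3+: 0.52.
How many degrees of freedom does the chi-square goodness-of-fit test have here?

1

There are k = 4 categories and 2 parameters estimated from the data, so df = 4 − 1 − 2 = 1.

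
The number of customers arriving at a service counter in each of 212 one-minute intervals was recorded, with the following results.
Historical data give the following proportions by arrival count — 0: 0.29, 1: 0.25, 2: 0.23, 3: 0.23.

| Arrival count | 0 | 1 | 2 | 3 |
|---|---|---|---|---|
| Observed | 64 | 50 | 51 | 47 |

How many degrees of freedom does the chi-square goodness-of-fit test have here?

There are k = 4 categories and no parameters were estimated from the data, so df = 4 − 1 = 3.

3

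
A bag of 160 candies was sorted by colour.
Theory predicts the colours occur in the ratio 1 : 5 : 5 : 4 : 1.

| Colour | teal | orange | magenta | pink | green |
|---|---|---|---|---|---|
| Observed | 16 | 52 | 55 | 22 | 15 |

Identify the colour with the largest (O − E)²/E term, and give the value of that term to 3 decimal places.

Ratio total = 16. Expected counts: 160×1/16 = 10, 160×5/16 = 50, 160×5/16 = 50, 160×4/16 = 40, 160×1/16 = 10.
teal: (16 − 10)²/10 = 36/10 = 3.6000
orange: (52 − 50)²/50 = 4/50 = 0.0800
magenta: (55 − 50)²/50 = 25/50 = 0.5000
pink: (22 − 40)²/40 = 324/40 = 8.1000
green: (15 − 10)²/10 = 25/10 = 2.5000
The largest term is for pink: 8.100.

pink, 8.100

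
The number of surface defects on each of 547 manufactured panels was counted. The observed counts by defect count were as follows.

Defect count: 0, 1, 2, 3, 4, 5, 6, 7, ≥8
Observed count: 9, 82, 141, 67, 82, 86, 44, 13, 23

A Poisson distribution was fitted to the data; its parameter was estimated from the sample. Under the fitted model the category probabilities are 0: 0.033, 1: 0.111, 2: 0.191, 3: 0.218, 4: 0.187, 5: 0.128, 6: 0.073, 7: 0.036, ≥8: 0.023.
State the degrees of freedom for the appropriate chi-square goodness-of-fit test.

There are k = 9 categories and 1 parameter estimated from the data, so df = 9 − 1 − 1 = 7.

7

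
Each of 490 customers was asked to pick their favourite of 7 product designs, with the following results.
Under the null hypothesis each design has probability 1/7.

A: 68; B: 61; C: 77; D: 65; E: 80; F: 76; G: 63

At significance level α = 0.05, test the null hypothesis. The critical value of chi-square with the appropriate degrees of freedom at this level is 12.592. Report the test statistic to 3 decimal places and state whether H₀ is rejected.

Under H₀ each category has probability 1/7, so each expected count is 490/7 = 70.
A: (68 − 70)²/70 = 4/70 = 0.0571
B: (61 − 70)²/70 = 81/70 = 1.1571
C: (77 − 70)²/70 = 49/70 = 0.7000
D: (65 − 70)²/70 = 25/70 = 0.3571
E: (80 − 70)²/70 = 100/70 = 1.4286
F: (76 − 70)²/70 = 36/70 = 0.5143
G: (63 − 70)²/70 = 49/70 = 0.7000
Sum = 4.914
df = 6. Since 4.914 < 12.592, we do not reject H₀.

4.914; do not reject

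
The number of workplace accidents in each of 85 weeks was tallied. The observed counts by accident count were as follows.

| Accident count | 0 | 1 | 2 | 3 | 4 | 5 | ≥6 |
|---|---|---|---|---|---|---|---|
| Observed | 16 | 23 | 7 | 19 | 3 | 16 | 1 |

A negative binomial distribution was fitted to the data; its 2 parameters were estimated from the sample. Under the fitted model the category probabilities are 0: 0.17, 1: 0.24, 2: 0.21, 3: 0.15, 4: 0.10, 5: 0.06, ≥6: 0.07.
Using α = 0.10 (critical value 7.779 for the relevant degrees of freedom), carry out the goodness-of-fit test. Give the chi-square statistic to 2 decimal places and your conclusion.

Expected counts E_i = n·p_i: 85×0.17 = 14.45, 85×0.24 = 20.4, 85×0.21 = 17.85, 85×0.15 = 12.75, 85×0.10 = 8.5, 85×0.06 = 5.1, 85×0.07 = 5.95.
cat         O        E   (O−E)²/E
0          16    14.45      0.166
1          23     20.4      0.331
2           7    17.85      6.595
3          19    12.75      3.064
4           3      8.5      3.559
5          16      5.1     23.296
≥6          1     5.95      4.118
Sum = 41.13
df = 4. Since 41.13 > 7.779, we reject H₀.

41.13; reject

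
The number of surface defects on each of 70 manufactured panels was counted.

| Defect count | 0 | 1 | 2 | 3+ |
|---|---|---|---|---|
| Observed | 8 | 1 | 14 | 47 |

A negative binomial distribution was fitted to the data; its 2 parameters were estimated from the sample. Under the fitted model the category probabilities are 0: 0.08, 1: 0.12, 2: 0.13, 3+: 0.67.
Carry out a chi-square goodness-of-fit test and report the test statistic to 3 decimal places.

Expected counts E_i = n·p_i: 70×0.08 = 5.6, 70×0.12 = 8.4, 70×0.13 = 9.1, 70×0.67 = 46.9.
cat         O        E   (O−E)²/E
0           8      5.6     1.0286
1           1      8.4     6.5190
2          14      9.1     2.6385
3+         47     46.9     0.0002
Sum = 10.186

10.186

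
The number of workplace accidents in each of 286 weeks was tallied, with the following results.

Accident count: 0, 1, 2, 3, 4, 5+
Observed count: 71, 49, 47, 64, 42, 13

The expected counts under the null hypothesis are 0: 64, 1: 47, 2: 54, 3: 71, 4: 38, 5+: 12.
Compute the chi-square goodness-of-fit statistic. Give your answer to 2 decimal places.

χ² = (71−64)²/64 + (49−47)²/47 + (47−54)²/54 + (64−71)²/71 + (42−38)²/38 + (13−12)²/12
   = 0.766 + 0.085 + 0.907 + 0.690 + 0.421 + 0.083
Sum = 2.95

2.95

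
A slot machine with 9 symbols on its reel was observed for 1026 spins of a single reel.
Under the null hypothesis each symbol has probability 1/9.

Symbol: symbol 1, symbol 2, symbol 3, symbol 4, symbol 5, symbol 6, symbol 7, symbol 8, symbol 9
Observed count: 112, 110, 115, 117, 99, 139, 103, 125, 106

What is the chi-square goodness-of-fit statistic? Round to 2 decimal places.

Expected count for each of the 9 categories: 1026/9 = 114.
symbol 1: (112 − 114)²/114 = 4/114 = 0.035
symbol 2: (110 − 114)²/114 = 16/114 = 0.140
symbol 3: (115 − 114)²/114 = 1/114 = 0.009
symbol 4: (117 − 114)²/114 = 9/114 = 0.079
symbol 5: (99 − 114)²/114 = 225/114 = 1.974
symbol 6: (139 − 114)²/114 = 625/114 = 5.482
symbol 7: (103 − 114)²/114 = 121/114 = 1.061
symbol 8: (125 − 114)²/114 = 121/114 = 1.061
symbol 9: (106 − 114)²/114 = 64/114 = 0.561
Sum = 10.40

10.40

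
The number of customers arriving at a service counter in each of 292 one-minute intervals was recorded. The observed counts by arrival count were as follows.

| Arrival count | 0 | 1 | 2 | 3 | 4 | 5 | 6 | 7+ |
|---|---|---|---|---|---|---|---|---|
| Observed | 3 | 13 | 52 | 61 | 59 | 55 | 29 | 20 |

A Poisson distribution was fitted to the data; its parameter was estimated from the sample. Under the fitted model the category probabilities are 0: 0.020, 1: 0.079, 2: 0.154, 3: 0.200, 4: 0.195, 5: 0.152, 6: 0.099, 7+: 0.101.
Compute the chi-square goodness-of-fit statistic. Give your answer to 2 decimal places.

12.66

Expected counts E_i = n·p_i: 292×0.020 = 5.84, 292×0.079 = 23.068, 292×0.154 = 44.968, 292×0.200 = 58.4, 292×0.195 = 56.94, 292×0.152 = 44.384, 292×0.099 = 28.908, 292×0.101 = 29.492.
χ² = (3−5.84)²/5.84 + (13−23.068)²/23.068 + (52−44.968)²/44.968 + (61−58.4)²/58.4 + (59−56.94)²/56.94 + (55−44.384)²/44.384 + (29−28.908)²/28.908 + (20−29.492)²/29.492
   = 1.381 + 4.394 + 1.100 + 0.116 + 0.075 + 2.539 + 0.000 + 3.055
Sum = 12.66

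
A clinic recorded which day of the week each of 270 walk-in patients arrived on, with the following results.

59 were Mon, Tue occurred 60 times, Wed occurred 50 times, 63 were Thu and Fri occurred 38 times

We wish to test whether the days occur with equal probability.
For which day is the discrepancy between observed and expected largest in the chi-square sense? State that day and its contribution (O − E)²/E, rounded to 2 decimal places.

Fri, 4.74

Under H₀ each category has probability 1/5, so each expected count is 270/5 = 54.
cat         O        E   (O−E)²/E
Mon        59       54      0.463
Tue        60       54      0.667
Wed        50       54      0.296
Thu        63       54      1.500
Fri        38       54      4.741
The largest term is for Fri: 4.74.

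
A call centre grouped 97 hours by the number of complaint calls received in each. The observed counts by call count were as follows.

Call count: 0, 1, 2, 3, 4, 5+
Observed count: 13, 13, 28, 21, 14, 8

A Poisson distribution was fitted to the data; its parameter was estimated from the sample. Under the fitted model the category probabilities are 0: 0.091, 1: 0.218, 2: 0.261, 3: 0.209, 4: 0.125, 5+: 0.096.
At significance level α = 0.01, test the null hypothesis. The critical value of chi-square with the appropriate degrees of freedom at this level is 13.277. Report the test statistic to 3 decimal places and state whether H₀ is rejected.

5.896; do not reject

Expected counts E_i = n·p_i: 97×0.091 = 8.827, 97×0.218 = 21.146, 97×0.261 = 25.317, 97×0.209 = 20.273, 97×0.125 = 12.125, 97×0.096 = 9.312.
cat         O        E   (O−E)²/E
0          13    8.827     1.9728
1          13   21.146     3.1381
2          28   25.317     0.2843
3          21   20.273     0.0261
4          14   12.125     0.2899
5+          8    9.312     0.1849
Sum = 5.896
df = 4. Since 5.896 < 13.277, we do not reject H₀.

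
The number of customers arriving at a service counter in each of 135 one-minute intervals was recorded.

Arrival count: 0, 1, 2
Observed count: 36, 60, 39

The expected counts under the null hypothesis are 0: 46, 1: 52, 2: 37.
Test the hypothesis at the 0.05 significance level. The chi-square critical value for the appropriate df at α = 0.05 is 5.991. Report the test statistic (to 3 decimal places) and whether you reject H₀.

3.513; do not reject

χ² = (36−46)²/46 + (60−52)²/52 + (39−37)²/37
   = 2.1739 + 1.2308 + 0.1081
Sum = 3.513
df = 2. Since 3.513 < 5.991, we do not reject H₀.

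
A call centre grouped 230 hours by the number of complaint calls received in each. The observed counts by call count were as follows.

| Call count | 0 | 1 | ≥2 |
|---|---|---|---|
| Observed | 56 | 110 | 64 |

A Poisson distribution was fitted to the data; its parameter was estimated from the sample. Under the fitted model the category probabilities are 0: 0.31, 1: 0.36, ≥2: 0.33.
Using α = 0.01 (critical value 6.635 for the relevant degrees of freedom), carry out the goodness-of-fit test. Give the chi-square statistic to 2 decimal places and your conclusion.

14.08; reject

Expected counts E_i = n·p_i: 230×0.31 = 71.3, 230×0.36 = 82.8, 230×0.33 = 75.9.
χ² = (56−71.3)²/71.3 + (110−82.8)²/82.8 + (64−75.9)²/75.9
   = 3.283 + 8.935 + 1.866
Sum = 14.08
df = 1. Since 14.08 > 6.635, we reject H₀.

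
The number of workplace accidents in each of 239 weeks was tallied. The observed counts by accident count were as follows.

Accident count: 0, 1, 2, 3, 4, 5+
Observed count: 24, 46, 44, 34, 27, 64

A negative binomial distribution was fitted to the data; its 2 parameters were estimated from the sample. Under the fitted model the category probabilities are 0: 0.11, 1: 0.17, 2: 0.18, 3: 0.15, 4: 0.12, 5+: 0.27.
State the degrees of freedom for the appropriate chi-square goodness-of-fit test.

3

There are k = 6 categories and 2 parameters estimated from the data, so df = 6 − 1 − 2 = 3.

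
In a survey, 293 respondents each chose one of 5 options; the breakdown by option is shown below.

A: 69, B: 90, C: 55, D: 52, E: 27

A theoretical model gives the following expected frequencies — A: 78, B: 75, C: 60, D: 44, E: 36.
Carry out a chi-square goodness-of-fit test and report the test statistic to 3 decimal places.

cat         O        E   (O−E)²/E
A          69       78     1.0385
B          90       75     3.0000
C          55       60     0.4167
D          52       44     1.4545
E          27       36     2.2500
Sum = 8.160

8.160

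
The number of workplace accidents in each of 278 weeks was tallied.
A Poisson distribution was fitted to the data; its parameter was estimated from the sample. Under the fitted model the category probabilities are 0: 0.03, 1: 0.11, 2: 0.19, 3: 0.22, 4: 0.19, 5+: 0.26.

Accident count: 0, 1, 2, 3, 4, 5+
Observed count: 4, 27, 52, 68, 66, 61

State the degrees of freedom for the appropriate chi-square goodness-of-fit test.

4

There are k = 6 categories and 1 parameter estimated from the data, so df = 6 − 1 − 1 = 4.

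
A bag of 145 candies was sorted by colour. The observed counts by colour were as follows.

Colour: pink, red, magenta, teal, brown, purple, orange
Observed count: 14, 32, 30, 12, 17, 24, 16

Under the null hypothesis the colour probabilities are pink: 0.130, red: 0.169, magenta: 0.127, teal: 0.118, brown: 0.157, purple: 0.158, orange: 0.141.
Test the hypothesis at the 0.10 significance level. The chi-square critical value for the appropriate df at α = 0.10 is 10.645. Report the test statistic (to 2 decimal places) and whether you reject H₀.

14.83; reject

Expected counts E_i = n·p_i: 145×0.130 = 18.85, 145×0.169 = 24.505, 145×0.127 = 18.415, 145×0.118 = 17.11, 145×0.157 = 22.765, 145×0.158 = 22.91, 145×0.141 = 20.445.
χ² = (14−18.85)²/18.85 + (32−24.505)²/24.505 + (30−18.415)²/18.415 + (12−17.11)²/17.11 + (17−22.765)²/22.765 + (24−22.91)²/22.91 + (16−20.445)²/20.445
   = 1.248 + 2.292 + 7.288 + 1.526 + 1.460 + 0.052 + 0.966
Sum = 14.83
df = 6. Since 14.83 > 10.645, we reject H₀.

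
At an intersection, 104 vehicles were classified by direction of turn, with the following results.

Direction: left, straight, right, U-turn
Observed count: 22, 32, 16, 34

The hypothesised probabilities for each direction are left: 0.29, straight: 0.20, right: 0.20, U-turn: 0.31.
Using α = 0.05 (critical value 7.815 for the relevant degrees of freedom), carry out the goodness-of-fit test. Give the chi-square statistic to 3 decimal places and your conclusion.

9.442; reject

Expected counts E_i = n·p_i: 104×0.29 = 30.16, 104×0.20 = 20.8, 104×0.20 = 20.8, 104×0.31 = 32.24.
left: (22 − 30.16)²/30.16 = 66.5856/30.16 = 2.2077
straight: (32 − 20.8)²/20.8 = 125.44/20.8 = 6.0308
right: (16 − 20.8)²/20.8 = 23.04/20.8 = 1.1077
U-turn: (34 − 32.24)²/32.24 = 3.0976/32.24 = 0.0961
Sum = 9.442
df = 3. Since 9.442 > 7.815, we reject H₀.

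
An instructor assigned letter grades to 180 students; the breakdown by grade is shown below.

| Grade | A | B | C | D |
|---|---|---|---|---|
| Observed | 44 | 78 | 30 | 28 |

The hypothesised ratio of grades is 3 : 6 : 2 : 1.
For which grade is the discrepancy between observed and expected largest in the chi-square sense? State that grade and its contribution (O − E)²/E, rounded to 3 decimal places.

D, 11.267

Ratio total = 12. Expected counts: 180×3/12 = 45, 180×6/12 = 90, 180×2/12 = 30, 180×1/12 = 15.
χ² = (44−45)²/45 + (78−90)²/90 + (30−30)²/30 + (28−15)²/15
   = 0.0222 + 1.6000 + 0.0000 + 11.2667
The largest term is for D: 11.267.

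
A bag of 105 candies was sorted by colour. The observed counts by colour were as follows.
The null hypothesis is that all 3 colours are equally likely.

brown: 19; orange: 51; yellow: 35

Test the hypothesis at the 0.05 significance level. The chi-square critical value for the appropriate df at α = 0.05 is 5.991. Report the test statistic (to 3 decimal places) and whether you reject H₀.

Under H₀ each category has probability 1/3, so each expected count is 105/3 = 35.
cat         O        E   (O−E)²/E
brown      19       35     7.3143
orange     51       35     7.3143
yellow     35       35     0.0000
Sum = 14.629
df = 2. Since 14.629 > 5.991, we reject H₀.

14.629; reject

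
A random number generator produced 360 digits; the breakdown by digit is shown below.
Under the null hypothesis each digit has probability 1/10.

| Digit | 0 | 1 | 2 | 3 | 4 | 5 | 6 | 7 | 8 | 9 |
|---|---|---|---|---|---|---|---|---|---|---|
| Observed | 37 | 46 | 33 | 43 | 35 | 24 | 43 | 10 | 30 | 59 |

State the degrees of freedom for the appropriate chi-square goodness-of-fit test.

There are k = 10 categories and no parameters were estimated from the data, so df = 10 − 1 = 9.

9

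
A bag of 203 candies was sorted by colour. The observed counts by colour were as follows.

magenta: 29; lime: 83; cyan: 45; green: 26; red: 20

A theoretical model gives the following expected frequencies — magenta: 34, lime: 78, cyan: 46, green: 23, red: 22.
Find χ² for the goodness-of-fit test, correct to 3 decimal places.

magenta: (29 − 34)²/34 = 25/34 = 0.7353
lime: (83 − 78)²/78 = 25/78 = 0.3205
cyan: (45 − 46)²/46 = 1/46 = 0.0217
green: (26 − 23)²/23 = 9/23 = 0.3913
red: (20 − 22)²/22 = 4/22 = 0.1818
Sum = 1.651

1.651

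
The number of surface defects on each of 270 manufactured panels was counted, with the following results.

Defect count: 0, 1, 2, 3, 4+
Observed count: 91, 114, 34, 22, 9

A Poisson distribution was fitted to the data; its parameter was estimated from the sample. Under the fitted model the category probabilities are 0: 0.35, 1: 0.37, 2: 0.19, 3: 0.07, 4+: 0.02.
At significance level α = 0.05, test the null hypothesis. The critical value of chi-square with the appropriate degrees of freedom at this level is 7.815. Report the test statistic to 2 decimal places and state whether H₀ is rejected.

10.86; reject

Expected counts E_i = n·p_i: 270×0.35 = 94.5, 270×0.37 = 99.9, 270×0.19 = 51.3, 270×0.07 = 18.9, 270×0.02 = 5.4.
0: (91 − 94.5)²/94.5 = 12.25/94.5 = 0.130
1: (114 − 99.9)²/99.9 = 198.81/99.9 = 1.990
2: (34 − 51.3)²/51.3 = 299.29/51.3 = 5.834
3: (22 − 18.9)²/18.9 = 9.61/18.9 = 0.508
4+: (9 − 5.4)²/5.4 = 12.96/5.4 = 2.400
Sum = 10.86
df = 3. Since 10.86 > 7.815, we reject H₀.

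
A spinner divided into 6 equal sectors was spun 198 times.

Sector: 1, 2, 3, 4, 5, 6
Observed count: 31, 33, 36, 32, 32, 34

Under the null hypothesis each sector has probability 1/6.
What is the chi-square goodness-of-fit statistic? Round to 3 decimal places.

0.485

Expected count for each of the 6 categories: 198/6 = 33.
χ² = (31−33)²/33 + (33−33)²/33 + (36−33)²/33 + (32−33)²/33 + (32−33)²/33 + (34−33)²/33
   = 0.1212 + 0.0000 + 0.2727 + 0.0303 + 0.0303 + 0.0303
Sum = 0.485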